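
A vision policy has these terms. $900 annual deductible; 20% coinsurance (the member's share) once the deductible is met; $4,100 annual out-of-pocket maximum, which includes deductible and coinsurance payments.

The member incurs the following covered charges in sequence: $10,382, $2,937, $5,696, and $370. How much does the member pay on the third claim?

$716.20

#1 ($10,382): $900 to deductible, leaving $9,482; coinsurance $9,482 × 20% = $1,896.40. Member pays $2,796.40; OOP now $2,796.40.
#2 ($2,937): deductible already satisfied, so member's share is 20% × $2,937 = $587.40. Member pays $587.40; OOP now $3,383.80.
#3 ($5,696): 20% coinsurance on $5,696 = $1,139.20. That would push OOP to $4,523, over the $4,100 cap, so member pays $4,100 − $3,383.80 = $716.20.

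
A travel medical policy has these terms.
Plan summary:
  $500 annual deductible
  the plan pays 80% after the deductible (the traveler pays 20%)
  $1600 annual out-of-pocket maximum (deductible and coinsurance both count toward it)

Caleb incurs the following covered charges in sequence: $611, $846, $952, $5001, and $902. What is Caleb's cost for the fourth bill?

$718.20

#1 ($611): $500 to deductible, leaving $111; coinsurance $111 × 20% = $22.20. Traveler pays $522.20; OOP now $522.20.
#2 ($846): deductible already satisfied, so traveler's share is 20% × $846 = $169.20. Cost to traveler: $169.20. OOP to date $691.40.
#3 ($952): deductible met; 20% of $952 = $190.40. Cost to traveler: $190.40. OOP to date $881.80.
#4 ($5001): 20% coinsurance on $5001 = $1000.20. Adding that to $881.80 gives $1882, past the $1600 cap; traveler pays only $1600 − $881.80 = $718.20.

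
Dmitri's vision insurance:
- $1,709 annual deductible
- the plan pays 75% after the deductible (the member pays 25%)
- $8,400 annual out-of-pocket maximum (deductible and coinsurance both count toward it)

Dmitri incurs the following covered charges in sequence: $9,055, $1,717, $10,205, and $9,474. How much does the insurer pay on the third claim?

$7,653.75

Bill 1, $9,055: $1,709 to deductible, leaving $7,346; member's 25% is $1,836.50. Cost to member: $3,545.50. OOP to date $3,545.50. Plan pays $9,055 − $3,545.50 = $5,509.50.
Bill 2, $1,717: 25% coinsurance on $1,717 = $429.25. Member pays $429.25; OOP now $3,974.75. Insurer: $1,717 − $429.25 = $1,287.75.
Bill 3, $10,205: deductible met; 25% of $10,205 = $2,551.25. Cost to member: $2,551.25. OOP to date $6,526. Insurer: $10,205 − $2,551.25 = $7,653.75.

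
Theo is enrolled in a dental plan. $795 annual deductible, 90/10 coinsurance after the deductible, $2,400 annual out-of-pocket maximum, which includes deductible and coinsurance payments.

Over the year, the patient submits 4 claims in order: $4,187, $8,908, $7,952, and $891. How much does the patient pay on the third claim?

#1 ($4,187): $795 to deductible, leaving $3,392; coinsurance $3,392 × 10% = $339.20. Patient owes $1,134.20 (running OOP $1,134.20).
#2 ($8,908): 10% coinsurance on $8,908 = $890.80. Patient pays $890.80; OOP now $2,025.
#3 ($7,952): deductible already satisfied, so patient's share is 10% × $7,952 = $795.20. OOP would hit $2,820.20 > $2,400, so the cap limits the patient to $2,400 − $2,025 = $375.

$375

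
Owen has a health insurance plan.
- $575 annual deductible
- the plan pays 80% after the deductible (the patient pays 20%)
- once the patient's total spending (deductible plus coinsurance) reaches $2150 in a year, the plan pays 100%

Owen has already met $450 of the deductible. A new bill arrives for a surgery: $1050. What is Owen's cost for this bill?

$310

Remaining deductible: $575 − $450 = $125.
After the $125 deductible portion, $1050 − $125 = $925 is subject to coinsurance.
20% of $925 = $185 falls to the patient.
Patient responsibility before any cap: $125 + $185 = $310.
Cumulative spending $450 + $310 = $760 stays under the $2150 maximum.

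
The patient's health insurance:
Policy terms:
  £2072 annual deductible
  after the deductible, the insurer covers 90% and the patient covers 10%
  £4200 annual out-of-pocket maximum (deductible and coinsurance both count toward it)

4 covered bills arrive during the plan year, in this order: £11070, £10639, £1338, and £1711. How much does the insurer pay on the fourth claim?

#1 (£11070): £2072 finishes the deductible; £8998 goes to coinsurance; 10% of £8998 = £899.80. Patient owes £2971.80 (running OOP £2971.80). Insurer: £11070 − £2971.80 = £8098.20.
#2 (£10639): 10% coinsurance on £10639 = £1063.90. Patient pays £1063.90; OOP now £4035.70. Plan pays £10639 − £1063.90 = £9575.10.
#3 (£1338): 10% coinsurance on £1338 = £133.80. Patient owes £133.80 (running OOP £4169.50). Plan pays £1338 − £133.80 = £1204.20.
#4 (£1711): deductible met; 10% of £1711 = £171.10. OOP would hit £4340.60 > £4200, so the cap limits the patient to £4200 − £4169.50 = £30.50. Insurer: £1711 − £30.50 = £1680.50.

£1680.50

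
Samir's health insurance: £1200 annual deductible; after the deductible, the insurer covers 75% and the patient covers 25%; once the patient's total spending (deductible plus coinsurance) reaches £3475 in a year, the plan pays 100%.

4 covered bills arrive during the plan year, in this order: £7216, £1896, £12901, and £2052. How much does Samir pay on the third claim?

£297

Bill 1, £7216: £1200 finishes the deductible; £6016 goes to coinsurance; 25% of £6016 = £1504. Patient owes £2704 (running OOP £2704).
Bill 2, £1896: deductible already satisfied, so patient's share is 25% × £1896 = £474. Patient owes £474 (running OOP £3178).
Bill 3, £12901: 25% coinsurance on £12901 = £3225.25. Adding that to £3178 gives £6403.25, past the £3475 cap; patient pays only £3475 − £3178 = £297.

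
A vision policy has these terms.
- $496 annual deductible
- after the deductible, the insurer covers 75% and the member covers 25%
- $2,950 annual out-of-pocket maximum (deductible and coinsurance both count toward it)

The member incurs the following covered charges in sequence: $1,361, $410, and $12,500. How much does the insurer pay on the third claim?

$10,364.75

Claim 1 — $1,361: $496 to deductible, leaving $865; coinsurance $865 × 25% = $216.25. Member owes $712.25 (running OOP $712.25). Insurer: $1,361 − $712.25 = $648.75.
Claim 2 — $410: deductible met; 25% of $410 = $102.50. Member pays $102.50; OOP now $814.75. Insurer: $410 − $102.50 = $307.50.
Claim 3 — $12,500: 25% coinsurance on $12,500 = $3,125. That would push OOP to $3,939.75, over the $2,950 cap, so member pays $2,950 − $814.75 = $2,135.25. Plan pays $12,500 − $2,135.25 = $10,364.75.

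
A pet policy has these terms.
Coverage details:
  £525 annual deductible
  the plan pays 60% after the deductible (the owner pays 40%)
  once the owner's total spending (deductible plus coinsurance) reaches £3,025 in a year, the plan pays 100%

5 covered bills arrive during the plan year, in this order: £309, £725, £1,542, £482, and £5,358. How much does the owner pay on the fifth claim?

Claim 1 — £309: all of it applies to the deductible. Cost to owner: £309. OOP to date £309.
Claim 2 — £725: £216 finishes the deductible; £509 goes to coinsurance; coinsurance £509 × 40% = £203.60. Cost to owner: £419.60. OOP to date £728.60.
Claim 3 — £1,542: deductible already satisfied, so owner's share is 40% × £1,542 = £616.80. Owner pays £616.80; OOP now £1,345.40.
Claim 4 — £482: deductible already satisfied, so owner's share is 40% × £482 = £192.80. Owner pays £192.80; OOP now £1,538.20.
Claim 5 — £5,358: deductible met; 40% of £5,358 = £2,143.20. That would push OOP to £3,681.40, over the £3,025 cap, so owner pays £3,025 − £1,538.20 = £1,486.80.

£1,486.80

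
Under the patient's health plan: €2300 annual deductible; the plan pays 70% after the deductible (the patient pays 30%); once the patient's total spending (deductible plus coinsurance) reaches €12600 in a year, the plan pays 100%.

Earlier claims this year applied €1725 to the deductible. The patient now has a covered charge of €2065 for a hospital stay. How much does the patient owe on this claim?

€1725 of the €2300 deductible is already met, leaving €575.
After the €575 deductible portion, €2065 − €575 = €1490 is subject to coinsurance.
Coinsurance: €1490 × 30% = €447.
That puts the patient's cost at €575 + €447 = €1022 before any cap.
Cumulative spending €1725 + €1022 = €2747 stays under the €12600 maximum.

€1022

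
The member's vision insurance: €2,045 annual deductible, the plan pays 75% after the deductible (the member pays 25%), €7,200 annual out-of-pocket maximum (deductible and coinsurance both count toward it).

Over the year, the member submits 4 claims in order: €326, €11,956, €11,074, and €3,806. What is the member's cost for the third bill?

Bill 1, €326: fully absorbed by the deductible. Member pays €326; OOP now €326.
Bill 2, €11,956: €1,719 to deductible, leaving €10,237; coinsurance €10,237 × 25% = €2,559.25. Member pays €4,278.25; OOP now €4,604.25.
Bill 3, €11,074: 25% coinsurance on €11,074 = €2,768.50. That would push OOP to €7,372.75, over the €7,200 cap, so member pays €7,200 − €4,604.25 = €2,595.75.

€2,595.75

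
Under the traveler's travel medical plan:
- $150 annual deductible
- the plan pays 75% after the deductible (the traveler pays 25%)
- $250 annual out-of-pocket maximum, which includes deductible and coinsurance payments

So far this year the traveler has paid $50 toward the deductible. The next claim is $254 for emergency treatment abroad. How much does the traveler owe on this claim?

$138.50

Deductible still to meet: $150 − $50 = $100.
After the $100 deductible portion, $254 − $100 = $154 is subject to coinsurance.
Coinsurance: $154 × 25% = $38.50.
Traveler responsibility before any cap: $100 + $38.50 = $138.50.
Year-to-date out-of-pocket becomes $50 + $138.50 = $188.50, still under the $250 maximum, so no cap applies.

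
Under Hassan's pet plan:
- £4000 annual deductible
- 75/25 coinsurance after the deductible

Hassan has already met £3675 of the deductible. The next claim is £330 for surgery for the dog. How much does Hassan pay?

£326.25

Deductible still to meet: £4000 − £3675 = £325.
The remaining £5 (= £330 − £325) moves to coinsurance.
Owner's 25% share of £5 is £1.25.
Owner responsibility: £325 + £1.25 = £326.25.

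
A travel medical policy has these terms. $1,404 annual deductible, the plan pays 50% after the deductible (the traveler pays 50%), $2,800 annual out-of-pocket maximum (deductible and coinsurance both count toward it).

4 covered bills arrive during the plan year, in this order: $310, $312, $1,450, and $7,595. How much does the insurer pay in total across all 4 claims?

$6,867

Claim 1 ($310): entire amount goes to the deductible. Traveler owes $310 (running OOP $310). Plan pays $310 − $310 = $0.
Claim 2 ($312): all of it applies to the deductible. Traveler pays $312; OOP now $622. Plan pays $312 − $312 = $0.
Claim 3 ($1,450): deductible takes $782, $668 remains; traveler's 50% is $334. Traveler pays $1,116; OOP now $1,738. Plan pays $1,450 − $1,116 = $334.
Claim 4 ($7,595): 50% coinsurance on $7,595 = $3,797.50. Adding that to $1,738 gives $5,535.50, past the $2,800 cap; traveler pays only $2,800 − $1,738 = $1,062. Plan pays $7,595 − $1,062 = $6,533.
Insurer total = bills − traveler's total = $9,667 − $2,800 = $6,867.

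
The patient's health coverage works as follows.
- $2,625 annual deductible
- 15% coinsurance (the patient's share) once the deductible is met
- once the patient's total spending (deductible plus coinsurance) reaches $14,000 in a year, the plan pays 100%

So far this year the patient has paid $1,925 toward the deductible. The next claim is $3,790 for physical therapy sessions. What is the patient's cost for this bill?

Deductible still to meet: $2,625 − $1,925 = $700.
After the $700 deductible portion, $3,790 − $700 = $3,090 is subject to coinsurance.
Coinsurance: $3,090 × 15% = $463.50.
Patient responsibility before any cap: $700 + $463.50 = $1,163.50.
Cumulative spending $1,925 + $1,163.50 = $3,088.50 stays under the $14,000 maximum.

$1,163.50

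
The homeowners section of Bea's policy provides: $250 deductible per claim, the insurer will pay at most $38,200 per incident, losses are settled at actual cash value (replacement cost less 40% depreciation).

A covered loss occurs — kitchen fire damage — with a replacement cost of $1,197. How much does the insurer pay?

$468.20

Depreciate 40%: the covered value is $1,197 × 0.6 = $718.20.
Subtract the deductible: $718.20 − $250 = $468.20.
$468.20 is within the $38,200 limit, so the insurer pays $468.20.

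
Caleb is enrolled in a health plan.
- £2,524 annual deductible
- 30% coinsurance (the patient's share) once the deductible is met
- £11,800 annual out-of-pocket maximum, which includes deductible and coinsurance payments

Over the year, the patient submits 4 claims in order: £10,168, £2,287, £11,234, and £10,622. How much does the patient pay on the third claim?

£3,370.20

Bill 1, £10,168: £2,524 finishes the deductible; £7,644 goes to coinsurance; coinsurance £7,644 × 30% = £2,293.20. Patient owes £4,817.20 (running OOP £4,817.20).
Bill 2, £2,287: deductible already satisfied, so patient's share is 30% × £2,287 = £686.10. Patient owes £686.10 (running OOP £5,503.30).
Bill 3, £11,234: deductible already satisfied, so patient's share is 30% × £11,234 = £3,370.20. Patient owes £3,370.20 (running OOP £8,873.50).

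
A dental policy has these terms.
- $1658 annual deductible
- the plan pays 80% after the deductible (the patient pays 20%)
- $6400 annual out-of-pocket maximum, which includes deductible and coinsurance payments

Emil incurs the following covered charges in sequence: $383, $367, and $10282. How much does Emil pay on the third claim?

$2782.80

Claim 1 — $383: all of it applies to the deductible. Patient owes $383 (running OOP $383).
Claim 2 — $367: all of it applies to the deductible. Patient owes $367 (running OOP $750).
Claim 3 — $10282: deductible takes $908, $9374 remains; patient's 20% is $1874.80. Cost to patient: $2782.80. OOP to date $3532.80.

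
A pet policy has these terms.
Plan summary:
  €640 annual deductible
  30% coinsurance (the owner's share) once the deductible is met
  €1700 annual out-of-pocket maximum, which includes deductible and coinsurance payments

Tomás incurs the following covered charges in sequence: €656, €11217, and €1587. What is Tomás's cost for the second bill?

#1 (€656): €640 to deductible, leaving €16; 30% of €16 = €4.80. Owner pays €644.80; OOP now €644.80.
#2 (€11217): deductible already satisfied, so owner's share is 30% × €11217 = €3365.10. That would push OOP to €4009.90, over the €1700 cap, so owner pays €1700 − €644.80 = €1055.20.

€1055.20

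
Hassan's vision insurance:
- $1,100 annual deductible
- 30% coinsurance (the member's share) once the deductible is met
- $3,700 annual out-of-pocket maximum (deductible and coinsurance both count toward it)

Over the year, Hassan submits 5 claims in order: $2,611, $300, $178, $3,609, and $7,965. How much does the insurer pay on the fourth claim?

$2,526.30

Bill 1, $2,611: $1,100 to deductible, leaving $1,511; member's 30% is $453.30. Cost to member: $1,553.30. OOP to date $1,553.30. Plan pays $2,611 − $1,553.30 = $1,057.70.
Bill 2, $300: deductible met; 30% of $300 = $90. Member owes $90 (running OOP $1,643.30). Plan pays $300 − $90 = $210.
Bill 3, $178: deductible met; 30% of $178 = $53.40. Cost to member: $53.40. OOP to date $1,696.70. Insurer: $178 − $53.40 = $124.60.
Bill 4, $3,609: 30% coinsurance on $3,609 = $1,082.70. Member owes $1,082.70 (running OOP $2,779.40). Insurer: $3,609 − $1,082.70 = $2,526.30.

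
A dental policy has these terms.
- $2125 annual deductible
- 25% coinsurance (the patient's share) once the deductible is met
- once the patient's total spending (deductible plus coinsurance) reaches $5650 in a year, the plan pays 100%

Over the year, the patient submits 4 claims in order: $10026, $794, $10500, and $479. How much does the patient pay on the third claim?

Claim 1 — $10026: $2125 finishes the deductible; $7901 goes to coinsurance; patient's 25% is $1975.25. Cost to patient: $4100.25. OOP to date $4100.25.
Claim 2 — $794: deductible met; 25% of $794 = $198.50. Cost to patient: $198.50. OOP to date $4298.75.
Claim 3 — $10500: deductible met; 25% of $10500 = $2625. That would push OOP to $6923.75, over the $5650 cap, so patient pays $5650 − $4298.75 = $1351.25.

$1351.25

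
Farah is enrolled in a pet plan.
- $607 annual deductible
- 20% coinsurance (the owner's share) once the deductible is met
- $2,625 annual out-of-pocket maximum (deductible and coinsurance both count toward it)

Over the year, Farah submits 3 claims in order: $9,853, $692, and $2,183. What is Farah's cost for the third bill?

Claim 1 ($9,853): $607 finishes the deductible; $9,246 goes to coinsurance; 20% of $9,246 = $1,849.20. Cost to owner: $2,456.20. OOP to date $2,456.20.
Claim 2 ($692): 20% coinsurance on $692 = $138.40. Cost to owner: $138.40. OOP to date $2,594.60.
Claim 3 ($2,183): 20% coinsurance on $2,183 = $436.60. OOP would hit $3,031.20 > $2,625, so the cap limits the owner to $2,625 − $2,594.60 = $30.40.

$30.40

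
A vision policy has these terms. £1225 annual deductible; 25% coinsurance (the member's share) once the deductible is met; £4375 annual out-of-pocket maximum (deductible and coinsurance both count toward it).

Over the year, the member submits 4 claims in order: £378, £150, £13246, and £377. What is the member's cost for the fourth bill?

Claim 1 — £378: entire amount goes to the deductible. Cost to member: £378. OOP to date £378.
Claim 2 — £150: all of it applies to the deductible. Member pays £150; OOP now £528.
Claim 3 — £13246: £697 finishes the deductible; £12549 goes to coinsurance; coinsurance £12549 × 25% = £3137.25. Member owes £3834.25 (running OOP £4362.25).
Claim 4 — £377: deductible already satisfied, so member's share is 25% × £377 = £94.25. That would push OOP to £4456.50, over the £4375 cap, so member pays £4375 − £4362.25 = £12.75.

£12.75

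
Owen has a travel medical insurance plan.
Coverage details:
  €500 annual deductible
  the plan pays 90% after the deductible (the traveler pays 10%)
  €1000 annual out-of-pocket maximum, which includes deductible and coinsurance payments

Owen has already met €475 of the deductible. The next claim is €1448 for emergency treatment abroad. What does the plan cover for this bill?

€1280.70

Remaining deductible: €500 − €475 = €25.
The remaining €1423 (= €1448 − €25) moves to coinsurance.
Coinsurance: €1423 × 10% = €142.30.
So the traveler owes €25 + €142.30 = €167.30 before any cap.
Total out-of-pocket so far would be €475 + €167.30 = €642.30, below the €1000 cap — no reduction.
Insurer pays the balance: €1448 − €167.30 = €1280.70.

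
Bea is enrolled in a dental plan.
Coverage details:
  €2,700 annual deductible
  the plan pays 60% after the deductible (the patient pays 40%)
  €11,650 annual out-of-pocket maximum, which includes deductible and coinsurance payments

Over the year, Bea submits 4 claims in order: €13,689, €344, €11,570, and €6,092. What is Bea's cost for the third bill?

€4,416.80

Bill 1, €13,689: deductible takes €2,700, €10,989 remains; patient's 40% is €4,395.60. Patient owes €7,095.60 (running OOP €7,095.60).
Bill 2, €344: deductible already satisfied, so patient's share is 40% × €344 = €137.60. Cost to patient: €137.60. OOP to date €7,233.20.
Bill 3, €11,570: deductible already satisfied, so patient's share is 40% × €11,570 = €4,628. Adding that to €7,233.20 gives €11,861.20, past the €11,650 cap; patient pays only €11,650 − €7,233.20 = €4,416.80.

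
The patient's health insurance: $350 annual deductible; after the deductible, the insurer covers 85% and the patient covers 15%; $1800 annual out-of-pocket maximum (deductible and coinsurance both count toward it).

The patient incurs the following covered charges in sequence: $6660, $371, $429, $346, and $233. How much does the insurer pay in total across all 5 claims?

$6535.65

Claim 1 ($6660): $350 to deductible, leaving $6310; 15% of $6310 = $946.50. Patient owes $1296.50 (running OOP $1296.50). Insurer: $6660 − $1296.50 = $5363.50.
Claim 2 ($371): 15% coinsurance on $371 = $55.65. Cost to patient: $55.65. OOP to date $1352.15. Insurer: $371 − $55.65 = $315.35.
Claim 3 ($429): deductible met; 15% of $429 = $64.35. Patient pays $64.35; OOP now $1416.50. Insurer: $429 − $64.35 = $364.65.
Claim 4 ($346): 15% coinsurance on $346 = $51.90. Cost to patient: $51.90. OOP to date $1468.40. Plan pays $346 − $51.90 = $294.10.
Claim 5 ($233): 15% coinsurance on $233 = $34.95. Patient pays $34.95; OOP now $1503.35. Insurer: $233 − $34.95 = $198.05.
Insurer total = bills − patient's total = $8039 − $1503.35 = $6535.65.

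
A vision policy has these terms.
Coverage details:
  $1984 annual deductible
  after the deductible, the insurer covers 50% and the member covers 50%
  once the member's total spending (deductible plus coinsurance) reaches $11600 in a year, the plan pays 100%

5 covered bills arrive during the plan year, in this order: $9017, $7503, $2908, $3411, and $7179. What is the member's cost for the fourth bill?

Claim 1 ($9017): deductible takes $1984, $7033 remains; member's 50% is $3516.50. Member pays $5500.50; OOP now $5500.50.
Claim 2 ($7503): deductible already satisfied, so member's share is 50% × $7503 = $3751.50. Cost to member: $3751.50. OOP to date $9252.
Claim 3 ($2908): deductible already satisfied, so member's share is 50% × $2908 = $1454. Member owes $1454 (running OOP $10706).
Claim 4 ($3411): 50% coinsurance on $3411 = $1705.50. Adding that to $10706 gives $12411.50, past the $11600 cap; member pays only $11600 − $10706 = $894.

$894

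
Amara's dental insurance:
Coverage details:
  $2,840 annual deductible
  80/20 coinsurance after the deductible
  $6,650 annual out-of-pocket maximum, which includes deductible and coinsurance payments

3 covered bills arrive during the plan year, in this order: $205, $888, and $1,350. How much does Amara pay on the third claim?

$1,350

#1 ($205): fully absorbed by the deductible. Patient owes $205 (running OOP $205).
#2 ($888): fully absorbed by the deductible. Cost to patient: $888. OOP to date $1,093.
#3 ($1,350): fully absorbed by the deductible. Patient pays $1,350; OOP now $2,443.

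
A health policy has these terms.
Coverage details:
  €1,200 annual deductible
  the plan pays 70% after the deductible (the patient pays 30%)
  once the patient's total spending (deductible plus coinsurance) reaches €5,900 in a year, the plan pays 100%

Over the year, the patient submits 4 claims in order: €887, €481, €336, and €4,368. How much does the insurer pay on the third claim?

€235.20

Bill 1, €887: all of it applies to the deductible. Patient pays €887; OOP now €887. Insurer: €887 − €887 = €0.
Bill 2, €481: €313 finishes the deductible; €168 goes to coinsurance; coinsurance €168 × 30% = €50.40. Patient owes €363.40 (running OOP €1,250.40). Insurer: €481 − €363.40 = €117.60.
Bill 3, €336: deductible already satisfied, so patient's share is 30% × €336 = €100.80. Patient pays €100.80; OOP now €1,351.20. Insurer: €336 − €100.80 = €235.20.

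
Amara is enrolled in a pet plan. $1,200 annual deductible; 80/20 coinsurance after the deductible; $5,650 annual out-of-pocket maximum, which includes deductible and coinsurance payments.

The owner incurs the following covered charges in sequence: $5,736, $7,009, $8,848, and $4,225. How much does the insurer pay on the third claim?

Claim 1 ($5,736): $1,200 finishes the deductible; $4,536 goes to coinsurance; owner's 20% is $907.20. Owner owes $2,107.20 (running OOP $2,107.20). Insurer: $5,736 − $2,107.20 = $3,628.80.
Claim 2 ($7,009): deductible already satisfied, so owner's share is 20% × $7,009 = $1,401.80. Owner pays $1,401.80; OOP now $3,509. Plan pays $7,009 − $1,401.80 = $5,607.20.
Claim 3 ($8,848): deductible already satisfied, so owner's share is 20% × $8,848 = $1,769.60. Owner pays $1,769.60; OOP now $5,278.60. Plan pays $8,848 − $1,769.60 = $7,078.40.

$7,078.40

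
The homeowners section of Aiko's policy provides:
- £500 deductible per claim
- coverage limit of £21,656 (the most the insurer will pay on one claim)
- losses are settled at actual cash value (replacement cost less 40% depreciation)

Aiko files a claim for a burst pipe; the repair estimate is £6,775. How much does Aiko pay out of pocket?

Actual cash value after 40% depreciation: £6,775 × 60% = £4,065.
Subtract the deductible: £4,065 − £500 = £3,565.
That's under the £21,656 cap, so the insurer reimburses the full £3,565.
The homeowner bears the rest of the original loss: £6,775 − £3,565 = £3,210.

£3,210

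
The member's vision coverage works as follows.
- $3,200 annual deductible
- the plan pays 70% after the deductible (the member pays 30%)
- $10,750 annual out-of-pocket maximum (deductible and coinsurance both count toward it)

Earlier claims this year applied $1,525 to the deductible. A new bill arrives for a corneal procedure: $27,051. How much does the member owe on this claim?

$9,225

Remaining deductible: $3,200 − $1,525 = $1,675.
That leaves $27,051 − $1,675 = $25,376 for coinsurance.
30% of $25,376 = $7,612.80 falls to the member.
Member responsibility before any cap: $1,675 + $7,612.80 = $9,287.80.
Year-to-date out-of-pocket would reach $1,525 + $9,287.80 = $10,812.80, above the $10,750 maximum, so the member pays only $10,750 − $1,525 = $9,225.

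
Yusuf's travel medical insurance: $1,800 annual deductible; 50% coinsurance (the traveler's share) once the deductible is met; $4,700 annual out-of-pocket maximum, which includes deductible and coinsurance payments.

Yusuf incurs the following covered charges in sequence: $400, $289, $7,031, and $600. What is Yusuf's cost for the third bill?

Claim 1 — $400: entire amount goes to the deductible. Traveler owes $400 (running OOP $400).
Claim 2 — $289: fully absorbed by the deductible. Cost to traveler: $289. OOP to date $689.
Claim 3 — $7,031: deductible takes $1,111, $5,920 remains; coinsurance $5,920 × 50% = $2,960. Claim cost before the cap: $1,111 + $2,960 = $4,071. Adding that to $689 gives $4,760, past the $4,700 cap; traveler pays only $4,700 − $689 = $4,011.

$4,011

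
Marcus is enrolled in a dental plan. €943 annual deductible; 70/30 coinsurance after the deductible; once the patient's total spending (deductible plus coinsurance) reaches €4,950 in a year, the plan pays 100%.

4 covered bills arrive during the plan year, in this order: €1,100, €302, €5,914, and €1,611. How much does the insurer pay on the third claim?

€4,139.80

Claim 1 — €1,100: €943 finishes the deductible; €157 goes to coinsurance; 30% of €157 = €47.10. Patient owes €990.10 (running OOP €990.10). Plan pays €1,100 − €990.10 = €109.90.
Claim 2 — €302: deductible met; 30% of €302 = €90.60. Cost to patient: €90.60. OOP to date €1,080.70. Plan pays €302 − €90.60 = €211.40.
Claim 3 — €5,914: 30% coinsurance on €5,914 = €1,774.20. Patient pays €1,774.20; OOP now €2,854.90. Plan pays €5,914 − €1,774.20 = €4,139.80.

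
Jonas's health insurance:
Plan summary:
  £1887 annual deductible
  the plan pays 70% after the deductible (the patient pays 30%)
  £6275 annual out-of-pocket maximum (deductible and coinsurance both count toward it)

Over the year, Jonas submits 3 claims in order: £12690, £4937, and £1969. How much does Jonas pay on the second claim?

Claim 1 (£12690): £1887 finishes the deductible; £10803 goes to coinsurance; patient's 30% is £3240.90. Cost to patient: £5127.90. OOP to date £5127.90.
Claim 2 (£4937): 30% coinsurance on £4937 = £1481.10. OOP would hit £6609 > £6275, so the cap limits the patient to £6275 − £5127.90 = £1147.10.

£1147.10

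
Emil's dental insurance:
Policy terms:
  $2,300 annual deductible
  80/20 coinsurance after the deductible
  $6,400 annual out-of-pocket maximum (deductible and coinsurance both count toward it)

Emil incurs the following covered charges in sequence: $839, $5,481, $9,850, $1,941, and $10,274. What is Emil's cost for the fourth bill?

Claim 1 ($839): entire amount goes to the deductible. Patient pays $839; OOP now $839.
Claim 2 ($5,481): deductible takes $1,461, $4,020 remains; coinsurance $4,020 × 20% = $804. Patient pays $2,265; OOP now $3,104.
Claim 3 ($9,850): deductible already satisfied, so patient's share is 20% × $9,850 = $1,970. Patient owes $1,970 (running OOP $5,074).
Claim 4 ($1,941): 20% coinsurance on $1,941 = $388.20. Cost to patient: $388.20. OOP to date $5,462.20.

$388.20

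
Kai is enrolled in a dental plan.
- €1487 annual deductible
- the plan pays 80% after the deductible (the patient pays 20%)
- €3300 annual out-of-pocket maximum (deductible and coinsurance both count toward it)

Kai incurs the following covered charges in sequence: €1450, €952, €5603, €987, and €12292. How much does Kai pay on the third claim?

€1120.60

Bill 1, €1450: entire amount goes to the deductible. Patient owes €1450 (running OOP €1450).
Bill 2, €952: €37 finishes the deductible; €915 goes to coinsurance; patient's 20% is €183. Patient pays €220; OOP now €1670.
Bill 3, €5603: deductible already satisfied, so patient's share is 20% × €5603 = €1120.60. Patient owes €1120.60 (running OOP €2790.60).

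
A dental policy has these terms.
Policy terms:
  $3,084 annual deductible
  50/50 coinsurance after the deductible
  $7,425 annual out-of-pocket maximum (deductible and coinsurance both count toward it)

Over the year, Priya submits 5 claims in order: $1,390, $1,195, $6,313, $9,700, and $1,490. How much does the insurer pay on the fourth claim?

$8,266

Claim 1 ($1,390): all of it applies to the deductible. Cost to patient: $1,390. OOP to date $1,390. Plan pays $1,390 − $1,390 = $0.
Claim 2 ($1,195): all of it applies to the deductible. Patient owes $1,195 (running OOP $2,585). Plan pays $1,195 − $1,195 = $0.
Claim 3 ($6,313): $499 finishes the deductible; $5,814 goes to coinsurance; 50% of $5,814 = $2,907. Patient pays $3,406; OOP now $5,991. Insurer: $6,313 − $3,406 = $2,907.
Claim 4 ($9,700): deductible already satisfied, so patient's share is 50% × $9,700 = $4,850. Adding that to $5,991 gives $10,841, past the $7,425 cap; patient pays only $7,425 − $5,991 = $1,434. Plan pays $9,700 − $1,434 = $8,266.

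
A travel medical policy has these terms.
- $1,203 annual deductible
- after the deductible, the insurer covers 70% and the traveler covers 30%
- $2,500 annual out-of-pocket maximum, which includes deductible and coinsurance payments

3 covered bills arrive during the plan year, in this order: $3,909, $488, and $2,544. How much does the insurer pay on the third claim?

Claim 1 ($3,909): $1,203 finishes the deductible; $2,706 goes to coinsurance; traveler's 30% is $811.80. Traveler pays $2,014.80; OOP now $2,014.80. Insurer: $3,909 − $2,014.80 = $1,894.20.
Claim 2 ($488): deductible already satisfied, so traveler's share is 30% × $488 = $146.40. Traveler pays $146.40; OOP now $2,161.20. Insurer: $488 − $146.40 = $341.60.
Claim 3 ($2,544): 30% coinsurance on $2,544 = $763.20. Adding that to $2,161.20 gives $2,924.40, past the $2,500 cap; traveler pays only $2,500 − $2,161.20 = $338.80. Insurer: $2,544 − $338.80 = $2,205.20.

$2,205.20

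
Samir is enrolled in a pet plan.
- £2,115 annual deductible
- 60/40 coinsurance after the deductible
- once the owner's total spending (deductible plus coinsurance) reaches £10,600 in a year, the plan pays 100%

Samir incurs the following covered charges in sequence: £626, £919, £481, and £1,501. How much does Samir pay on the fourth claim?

£653.80

Bill 1, £626: entire amount goes to the deductible. Owner owes £626 (running OOP £626).
Bill 2, £919: entire amount goes to the deductible. Cost to owner: £919. OOP to date £1,545.
Bill 3, £481: all of it applies to the deductible. Owner pays £481; OOP now £2,026.
Bill 4, £1,501: £89 to deductible, leaving £1,412; 40% of £1,412 = £564.80. Owner pays £653.80; OOP now £2,679.80.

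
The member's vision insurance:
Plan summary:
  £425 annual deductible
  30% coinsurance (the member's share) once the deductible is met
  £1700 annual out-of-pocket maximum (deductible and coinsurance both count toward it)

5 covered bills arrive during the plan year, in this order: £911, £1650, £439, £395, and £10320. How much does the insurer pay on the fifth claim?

£9936

Bill 1, £911: £425 to deductible, leaving £486; member's 30% is £145.80. Member pays £570.80; OOP now £570.80. Insurer: £911 − £570.80 = £340.20.
Bill 2, £1650: 30% coinsurance on £1650 = £495. Member owes £495 (running OOP £1065.80). Plan pays £1650 − £495 = £1155.
Bill 3, £439: deductible met; 30% of £439 = £131.70. Cost to member: £131.70. OOP to date £1197.50. Plan pays £439 − £131.70 = £307.30.
Bill 4, £395: deductible already satisfied, so member's share is 30% × £395 = £118.50. Member owes £118.50 (running OOP £1316). Plan pays £395 − £118.50 = £276.50.
Bill 5, £10320: 30% coinsurance on £10320 = £3096. Adding that to £1316 gives £4412, past the £1700 cap; member pays only £1700 − £1316 = £384. Insurer: £10320 − £384 = £9936.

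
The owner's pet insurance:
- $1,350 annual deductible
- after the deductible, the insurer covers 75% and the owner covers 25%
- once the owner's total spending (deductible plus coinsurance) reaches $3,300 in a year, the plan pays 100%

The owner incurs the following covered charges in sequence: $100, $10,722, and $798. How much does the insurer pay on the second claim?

#1 ($100): all of it applies to the deductible. Cost to owner: $100. OOP to date $100. Plan pays $100 − $100 = $0.
#2 ($10,722): $1,250 finishes the deductible; $9,472 goes to coinsurance; 25% of $9,472 = $2,368. Deductible plus coinsurance: $1,250 + $2,368 = $3,618. OOP would hit $3,718 > $3,300, so the cap limits the owner to $3,300 − $100 = $3,200. Plan pays $10,722 − $3,200 = $7,522.

$7,522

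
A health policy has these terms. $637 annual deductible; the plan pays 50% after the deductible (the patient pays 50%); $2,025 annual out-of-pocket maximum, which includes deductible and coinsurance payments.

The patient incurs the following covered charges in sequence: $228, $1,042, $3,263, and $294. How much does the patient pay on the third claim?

Claim 1 — $228: entire amount goes to the deductible. Cost to patient: $228. OOP to date $228.
Claim 2 — $1,042: $409 finishes the deductible; $633 goes to coinsurance; coinsurance $633 × 50% = $316.50. Patient owes $725.50 (running OOP $953.50).
Claim 3 — $3,263: deductible met; 50% of $3,263 = $1,631.50. That would push OOP to $2,585, over the $2,025 cap, so patient pays $2,025 − $953.50 = $1,071.50.

$1,071.50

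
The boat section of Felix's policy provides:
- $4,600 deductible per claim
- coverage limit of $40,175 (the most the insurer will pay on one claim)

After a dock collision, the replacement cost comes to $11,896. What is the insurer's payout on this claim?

$7,296

Subtract the deductible: $11,896 − $4,600 = $7,296.
$7,296 is within the $40,175 limit, so the insurer pays $7,296.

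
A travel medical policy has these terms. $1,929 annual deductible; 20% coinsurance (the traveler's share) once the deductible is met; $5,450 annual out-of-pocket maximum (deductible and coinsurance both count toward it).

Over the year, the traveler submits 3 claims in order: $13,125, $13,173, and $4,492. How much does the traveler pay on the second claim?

$1,281.80

#1 ($13,125): $1,929 finishes the deductible; $11,196 goes to coinsurance; 20% of $11,196 = $2,239.20. Cost to traveler: $4,168.20. OOP to date $4,168.20.
#2 ($13,173): deductible met; 20% of $13,173 = $2,634.60. Adding that to $4,168.20 gives $6,802.80, past the $5,450 cap; traveler pays only $5,450 − $4,168.20 = $1,281.80.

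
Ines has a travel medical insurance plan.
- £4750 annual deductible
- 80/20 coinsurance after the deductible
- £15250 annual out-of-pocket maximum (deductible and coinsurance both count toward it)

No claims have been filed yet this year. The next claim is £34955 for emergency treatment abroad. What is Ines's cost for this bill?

Deductible not yet touched, so the first £4750 of the bill goes to the deductible.
After the £4750 deductible portion, £34955 − £4750 = £30205 is subject to coinsurance.
Coinsurance: £30205 × 20% = £6041.
Traveler responsibility before any cap: £4750 + £6041 = £10791.
Total out-of-pocket so far would be £0 + £10791 = £10791, below the £15250 cap — no reduction.

£10791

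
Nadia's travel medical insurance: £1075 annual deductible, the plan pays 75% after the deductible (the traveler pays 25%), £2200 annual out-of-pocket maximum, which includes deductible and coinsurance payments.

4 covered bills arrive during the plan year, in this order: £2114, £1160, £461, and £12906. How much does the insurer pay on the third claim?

£345.75

Claim 1 — £2114: deductible takes £1075, £1039 remains; 25% of £1039 = £259.75. Traveler owes £1334.75 (running OOP £1334.75). Plan pays £2114 − £1334.75 = £779.25.
Claim 2 — £1160: deductible met; 25% of £1160 = £290. Traveler pays £290; OOP now £1624.75. Insurer: £1160 − £290 = £870.
Claim 3 — £461: 25% coinsurance on £461 = £115.25. Cost to traveler: £115.25. OOP to date £1740. Insurer: £461 − £115.25 = £345.75.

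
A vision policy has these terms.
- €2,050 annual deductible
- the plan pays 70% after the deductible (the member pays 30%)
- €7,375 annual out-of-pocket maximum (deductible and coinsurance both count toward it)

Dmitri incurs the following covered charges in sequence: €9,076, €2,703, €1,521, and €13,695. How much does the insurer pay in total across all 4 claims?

€19,620

#1 (€9,076): €2,050 finishes the deductible; €7,026 goes to coinsurance; member's 30% is €2,107.80. Member pays €4,157.80; OOP now €4,157.80. Insurer: €9,076 − €4,157.80 = €4,918.20.
#2 (€2,703): deductible already satisfied, so member's share is 30% × €2,703 = €810.90. Cost to member: €810.90. OOP to date €4,968.70. Insurer: €2,703 − €810.90 = €1,892.10.
#3 (€1,521): 30% coinsurance on €1,521 = €456.30. Member owes €456.30 (running OOP €5,425). Insurer: €1,521 − €456.30 = €1,064.70.
#4 (€13,695): deductible already satisfied, so member's share is 30% × €13,695 = €4,108.50. OOP would hit €9,533.50 > €7,375, so the cap limits the member to €7,375 − €5,425 = €1,950. Insurer: €13,695 − €1,950 = €11,745.
Insurer total = bills − member's total = €26,995 − €7,375 = €19,620.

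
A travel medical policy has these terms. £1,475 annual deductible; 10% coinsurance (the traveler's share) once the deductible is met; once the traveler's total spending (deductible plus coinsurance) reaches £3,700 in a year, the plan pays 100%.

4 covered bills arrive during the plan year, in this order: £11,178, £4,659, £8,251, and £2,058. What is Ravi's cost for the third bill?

Claim 1 (£11,178): £1,475 finishes the deductible; £9,703 goes to coinsurance; 10% of £9,703 = £970.30. Traveler owes £2,445.30 (running OOP £2,445.30).
Claim 2 (£4,659): 10% coinsurance on £4,659 = £465.90. Traveler owes £465.90 (running OOP £2,911.20).
Claim 3 (£8,251): deductible met; 10% of £8,251 = £825.10. OOP would hit £3,736.30 > £3,700, so the cap limits the traveler to £3,700 − £2,911.20 = £788.80.

£788.80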